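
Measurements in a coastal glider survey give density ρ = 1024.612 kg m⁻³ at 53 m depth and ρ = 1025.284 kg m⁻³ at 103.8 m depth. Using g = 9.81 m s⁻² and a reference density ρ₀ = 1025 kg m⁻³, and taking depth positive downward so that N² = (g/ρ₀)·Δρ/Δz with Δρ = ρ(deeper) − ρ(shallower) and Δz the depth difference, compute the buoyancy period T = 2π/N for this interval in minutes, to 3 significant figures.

Δρ = 1025.284 − 1024.612 = 0.672 kg m⁻³ over Δz = 103.8 − 53 = 50.8 m.
N² = (9.81/1025) × (0.672/50.8) = 1.2660 × 10⁻⁴ s⁻².
N = √(1.2660 × 10⁻⁴) = 0.011252 rad s⁻¹, so T = 2π/N = 558.41 s = 9.3068 min ≈ 9.31 min.
A positive N² confirms static stability across the interval.

9.31 min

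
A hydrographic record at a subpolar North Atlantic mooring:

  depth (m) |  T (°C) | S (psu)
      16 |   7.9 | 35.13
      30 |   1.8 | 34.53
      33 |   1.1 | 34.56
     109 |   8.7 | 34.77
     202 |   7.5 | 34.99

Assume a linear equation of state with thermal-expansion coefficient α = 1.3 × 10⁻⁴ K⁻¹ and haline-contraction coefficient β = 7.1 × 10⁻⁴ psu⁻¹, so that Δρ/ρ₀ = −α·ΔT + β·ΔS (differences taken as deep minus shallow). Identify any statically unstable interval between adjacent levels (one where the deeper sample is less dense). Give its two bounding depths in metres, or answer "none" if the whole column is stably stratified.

Evaluate Δρ/ρ₀ = −αΔT + βΔS across each adjacent pair:
  16–30 m: −αΔT+βΔS = −(1.3 × 10⁻⁴)(-6.1)+(7.1 × 10⁻⁴)(-0.60) = 3.7 × 10⁻⁴ → stable
  30–33 m: −αΔT+βΔS = −(1.3 × 10⁻⁴)(-0.7)+(7.1 × 10⁻⁴)(+0.03) = 1.1 × 10⁻⁴ → stable
  33–109 m: −αΔT+βΔS = −(1.3 × 10⁻⁴)(+7.6)+(7.1 × 10⁻⁴)(+0.21) = -8.4 × 10⁻⁴ → UNSTABLE
  109–202 m: −αΔT+βΔS = −(1.3 × 10⁻⁴)(-1.2)+(7.1 × 10⁻⁴)(+0.22) = 3.1 × 10⁻⁴ → stable
The 33–109 m interval has Δρ < 0: lighter water underlies denser water.

33–109 m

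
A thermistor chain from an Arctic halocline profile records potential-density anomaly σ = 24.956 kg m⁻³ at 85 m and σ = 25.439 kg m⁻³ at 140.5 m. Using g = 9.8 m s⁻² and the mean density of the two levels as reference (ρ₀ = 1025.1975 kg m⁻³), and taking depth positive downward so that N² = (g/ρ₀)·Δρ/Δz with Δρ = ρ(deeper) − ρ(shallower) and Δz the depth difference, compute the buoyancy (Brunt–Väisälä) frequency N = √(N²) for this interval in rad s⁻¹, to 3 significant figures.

Δρ = 1025.439 − 1024.956 = 0.483 kg m⁻³ over Δz = 140.5 − 85 = 55.5 m.
N² = (9.8/1025.1975) × (0.483/55.5) = 8.3190 × 10⁻⁵ s⁻².
N = √(8.3190 × 10⁻⁵) = 9.1209 × 10⁻³ rad s⁻¹ ≈ 9.12 × 10⁻³ rad s⁻¹.

9.12 × 10⁻³ rad s⁻¹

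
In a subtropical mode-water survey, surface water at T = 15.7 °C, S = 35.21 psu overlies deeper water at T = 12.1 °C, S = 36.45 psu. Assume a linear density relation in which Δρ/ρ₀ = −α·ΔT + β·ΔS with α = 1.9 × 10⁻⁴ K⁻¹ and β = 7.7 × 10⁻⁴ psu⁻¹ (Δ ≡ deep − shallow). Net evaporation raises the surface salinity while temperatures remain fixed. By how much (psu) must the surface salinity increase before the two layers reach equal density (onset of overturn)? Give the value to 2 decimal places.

2.13 psu

Neutral buoyancy requires −α(T_deep − T_surf) + β(S_deep − S_surf′) = 0.
S_surf′ = S_deep − (α/β)·ΔT = 36.45 − (1.9 × 10⁻⁴/7.7 × 10⁻⁴)·(-3.6) = 37.3383 psu.
Increase required: 37.3383 − 35.21 = 2.1283 psu.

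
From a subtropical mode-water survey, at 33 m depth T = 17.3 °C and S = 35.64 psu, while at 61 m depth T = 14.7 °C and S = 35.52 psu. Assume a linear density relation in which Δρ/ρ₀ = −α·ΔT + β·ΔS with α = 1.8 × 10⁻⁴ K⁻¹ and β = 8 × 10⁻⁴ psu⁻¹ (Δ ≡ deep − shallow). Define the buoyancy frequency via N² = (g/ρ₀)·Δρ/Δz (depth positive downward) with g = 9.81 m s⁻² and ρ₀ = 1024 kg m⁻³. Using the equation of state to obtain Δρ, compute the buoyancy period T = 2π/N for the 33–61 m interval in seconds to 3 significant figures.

ΔT = -2.6 K, ΔS = -0.12 psu (deep − shallow).
Δρ/ρ₀ = −αΔT + βΔS = 4.68 × 10⁻⁴ − 9.60 × 10⁻⁵ = 3.72 × 10⁻⁴, so Δρ ≈ 0.3809 kg m⁻³.
N² = (g/ρ₀)·Δρ/Δz = g·(Δρ/ρ₀)/Δz = 9.81 × 3.72 × 10⁻⁴ / 28 = 1.3033 × 10⁻⁴ s⁻².
N = √(1.3033 × 10⁻⁴) = 0.011416 rad s⁻¹ → T = 2π/N = 550.38 s ≈ 550 s.

550 s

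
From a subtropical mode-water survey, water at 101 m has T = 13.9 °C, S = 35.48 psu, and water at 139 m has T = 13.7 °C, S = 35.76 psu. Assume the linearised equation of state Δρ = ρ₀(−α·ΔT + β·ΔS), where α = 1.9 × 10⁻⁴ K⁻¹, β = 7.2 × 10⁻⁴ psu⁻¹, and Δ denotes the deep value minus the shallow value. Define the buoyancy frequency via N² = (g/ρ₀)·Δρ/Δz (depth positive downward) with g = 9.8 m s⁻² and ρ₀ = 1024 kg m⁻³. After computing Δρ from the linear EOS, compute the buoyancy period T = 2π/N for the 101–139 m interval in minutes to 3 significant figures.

ΔT = -0.2 K, ΔS = +0.28 psu (deep − shallow).
Δρ/ρ₀ = −αΔT + βΔS = 3.80 × 10⁻⁵ + 2.016 × 10⁻⁴ = 2.396 × 10⁻⁴, so Δρ ≈ 0.2454 kg m⁻³.
N² = (g/ρ₀)·Δρ/Δz = g·(Δρ/ρ₀)/Δz = 9.8 × 2.396 × 10⁻⁴ / 38 = 6.1792 × 10⁻⁵ s⁻².
N = √(6.1792 × 10⁻⁵) = 7.8608 × 10⁻³ rad s⁻¹ → T = 2π/N = 799.31 s = 13.322 min ≈ 13.3 min.

13.3 min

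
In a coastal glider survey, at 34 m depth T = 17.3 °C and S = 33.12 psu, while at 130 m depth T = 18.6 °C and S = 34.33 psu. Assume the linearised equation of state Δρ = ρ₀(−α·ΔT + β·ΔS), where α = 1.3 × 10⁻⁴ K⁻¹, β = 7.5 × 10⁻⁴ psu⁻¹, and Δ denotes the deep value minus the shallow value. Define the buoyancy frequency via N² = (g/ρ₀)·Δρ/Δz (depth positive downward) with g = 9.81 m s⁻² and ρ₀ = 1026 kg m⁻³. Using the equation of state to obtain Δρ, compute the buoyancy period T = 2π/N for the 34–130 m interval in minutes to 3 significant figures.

12.1 min

ΔT = +1.3 K, ΔS = +1.21 psu (deep − shallow).
Δρ/ρ₀ = −αΔT + βΔS = -1.69 × 10⁻⁴ + 9.075 × 10⁻⁴ = 7.385 × 10⁻⁴, so Δρ ≈ 0.7577 kg m⁻³.
N² = (g/ρ₀)·Δρ/Δz = g·(Δρ/ρ₀)/Δz = 9.81 × 7.385 × 10⁻⁴ / 96 = 7.5465 × 10⁻⁵ s⁻².
N = √(7.5465 × 10⁻⁵) = 8.6871 × 10⁻³ rad s⁻¹ → T = 2π/N = 723.28 s = 12.055 min ≈ 12.1 min.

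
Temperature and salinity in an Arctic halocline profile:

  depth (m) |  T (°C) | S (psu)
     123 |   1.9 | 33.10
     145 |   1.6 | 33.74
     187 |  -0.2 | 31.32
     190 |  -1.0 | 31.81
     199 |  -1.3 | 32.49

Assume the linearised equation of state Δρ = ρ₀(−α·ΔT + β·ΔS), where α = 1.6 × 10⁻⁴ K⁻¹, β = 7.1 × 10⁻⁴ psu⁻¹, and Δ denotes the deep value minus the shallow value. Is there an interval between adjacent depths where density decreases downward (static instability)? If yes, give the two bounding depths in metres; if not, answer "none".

145–187 m

Evaluate Δρ/ρ₀ = −αΔT + βΔS across each adjacent pair:
  123–145 m: −αΔT+βΔS = −(1.6 × 10⁻⁴)(-0.3)+(7.1 × 10⁻⁴)(+0.64) = 5.0 × 10⁻⁴ → stable
  145–187 m: −αΔT+βΔS = −(1.6 × 10⁻⁴)(-1.8)+(7.1 × 10⁻⁴)(-2.42) = -1.4 × 10⁻³ → UNSTABLE
  187–190 m: −αΔT+βΔS = −(1.6 × 10⁻⁴)(-0.8)+(7.1 × 10⁻⁴)(+0.49) = 4.8 × 10⁻⁴ → stable
  190–199 m: −αΔT+βΔS = −(1.6 × 10⁻⁴)(-0.3)+(7.1 × 10⁻⁴)(+0.68) = 5.3 × 10⁻⁴ → stable
The 145–187 m interval has Δρ < 0: lighter water underlies denser water.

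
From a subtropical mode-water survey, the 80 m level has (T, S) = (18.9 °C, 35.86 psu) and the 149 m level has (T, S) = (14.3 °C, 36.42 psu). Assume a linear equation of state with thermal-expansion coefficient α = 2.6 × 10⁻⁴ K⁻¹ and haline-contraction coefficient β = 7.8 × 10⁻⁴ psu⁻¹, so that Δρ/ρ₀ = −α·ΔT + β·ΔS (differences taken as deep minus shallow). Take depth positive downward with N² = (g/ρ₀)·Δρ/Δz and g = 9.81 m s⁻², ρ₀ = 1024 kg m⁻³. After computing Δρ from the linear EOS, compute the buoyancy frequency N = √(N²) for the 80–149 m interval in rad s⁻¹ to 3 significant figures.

0.0152 rad s⁻¹

ΔT = -4.6 K, ΔS = +0.56 psu (deep − shallow).
Δρ/ρ₀ = −αΔT + βΔS = 1.196 × 10⁻³ + 4.368 × 10⁻⁴ = 1.6328 × 10⁻³, so Δρ ≈ 1.672 kg m⁻³.
N² = (g/ρ₀)·Δρ/Δz = g·(Δρ/ρ₀)/Δz = 9.81 × 1.6328 × 10⁻³ / 69 = 2.3214 × 10⁻⁴ s⁻².
N = √(2.3214 × 10⁻⁴) = 0.015236 rad s⁻¹ ≈ 0.0152 rad s⁻¹.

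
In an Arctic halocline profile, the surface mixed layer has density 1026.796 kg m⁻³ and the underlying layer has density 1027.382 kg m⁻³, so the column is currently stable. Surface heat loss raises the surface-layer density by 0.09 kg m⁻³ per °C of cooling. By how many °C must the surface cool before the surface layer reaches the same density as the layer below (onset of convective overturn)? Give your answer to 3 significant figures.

Density deficit of the surface layer: 1027.382 − 1026.796 = 0.586 kg m⁻³.
Required change = 0.586 / 0.09 = 6.51 °C.

6.51 °C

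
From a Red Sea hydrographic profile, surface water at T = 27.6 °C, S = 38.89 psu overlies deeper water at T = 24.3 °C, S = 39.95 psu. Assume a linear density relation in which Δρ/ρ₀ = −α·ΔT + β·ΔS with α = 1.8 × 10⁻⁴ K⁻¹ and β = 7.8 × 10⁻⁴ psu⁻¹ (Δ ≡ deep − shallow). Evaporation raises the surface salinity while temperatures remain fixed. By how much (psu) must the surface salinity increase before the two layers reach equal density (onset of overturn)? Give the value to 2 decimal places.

1.82 psu

Neutral buoyancy requires −α(T_deep − T_surf) + β(S_deep − S_surf′) = 0.
S_surf′ = S_deep − (α/β)·ΔT = 39.95 − (1.8 × 10⁻⁴/7.8 × 10⁻⁴)·(-3.3) = 40.7115 psu.
Increase required: 40.7115 − 38.89 = 1.8215 psu.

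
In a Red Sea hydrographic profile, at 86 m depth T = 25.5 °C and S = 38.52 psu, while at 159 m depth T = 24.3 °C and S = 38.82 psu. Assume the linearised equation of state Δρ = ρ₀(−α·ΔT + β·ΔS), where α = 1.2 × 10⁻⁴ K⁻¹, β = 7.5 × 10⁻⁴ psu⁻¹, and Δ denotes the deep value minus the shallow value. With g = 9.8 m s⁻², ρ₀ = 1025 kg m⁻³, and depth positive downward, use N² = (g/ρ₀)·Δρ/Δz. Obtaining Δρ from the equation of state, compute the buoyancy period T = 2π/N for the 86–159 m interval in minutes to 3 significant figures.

14.9 min

ΔT = -1.2 K, ΔS = +0.30 psu (deep − shallow).
Δρ/ρ₀ = −αΔT + βΔS = 1.44 × 10⁻⁴ + 2.25 × 10⁻⁴ = 3.69 × 10⁻⁴, so Δρ ≈ 0.3782 kg m⁻³.
N² = (g/ρ₀)·Δρ/Δz = g·(Δρ/ρ₀)/Δz = 9.8 × 3.69 × 10⁻⁴ / 73 = 4.9537 × 10⁻⁵ s⁻².
N = √(4.9537 × 10⁻⁵) = 7.0383 × 10⁻³ rad s⁻¹ → T = 2π/N = 892.71 s = 14.879 min ≈ 14.9 min.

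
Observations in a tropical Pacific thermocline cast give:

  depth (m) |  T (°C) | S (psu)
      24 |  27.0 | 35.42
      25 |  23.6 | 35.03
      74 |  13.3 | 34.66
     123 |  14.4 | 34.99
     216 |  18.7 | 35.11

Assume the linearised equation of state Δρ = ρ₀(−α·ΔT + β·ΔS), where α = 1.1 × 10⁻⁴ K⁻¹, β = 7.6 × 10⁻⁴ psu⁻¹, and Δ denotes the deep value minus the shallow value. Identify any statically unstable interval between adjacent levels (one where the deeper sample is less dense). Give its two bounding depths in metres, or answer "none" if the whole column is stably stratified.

Evaluate Δρ/ρ₀ = −αΔT + βΔS across each adjacent pair:
  24–25 m: −αΔT+βΔS = −(1.1 × 10⁻⁴)(-3.4)+(7.6 × 10⁻⁴)(-0.39) = 7.8 × 10⁻⁵ → stable
  25–74 m: −αΔT+βΔS = −(1.1 × 10⁻⁴)(-10.3)+(7.6 × 10⁻⁴)(-0.37) = 8.5 × 10⁻⁴ → stable
  74–123 m: −αΔT+βΔS = −(1.1 × 10⁻⁴)(+1.1)+(7.6 × 10⁻⁴)(+0.33) = 1.3 × 10⁻⁴ → stable
  123–216 m: −αΔT+βΔS = −(1.1 × 10⁻⁴)(+4.3)+(7.6 × 10⁻⁴)(+0.12) = -3.8 × 10⁻⁴ → UNSTABLE
The 123–216 m interval has Δρ < 0: lighter water underlies denser water.

123–216 m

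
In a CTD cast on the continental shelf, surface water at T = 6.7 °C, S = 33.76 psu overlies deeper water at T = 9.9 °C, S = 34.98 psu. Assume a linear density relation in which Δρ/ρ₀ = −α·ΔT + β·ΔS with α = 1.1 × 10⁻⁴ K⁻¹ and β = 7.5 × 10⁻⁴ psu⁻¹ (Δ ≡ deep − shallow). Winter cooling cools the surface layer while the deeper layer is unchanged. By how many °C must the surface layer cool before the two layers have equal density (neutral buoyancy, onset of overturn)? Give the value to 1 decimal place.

Neutral buoyancy requires Δρ = 0, i.e. −α(T_deep − T_surf′) + β(S_deep − S_surf) = 0.
T_surf′ = T_deep − (β/α)·ΔS = 9.9 − (7.5 × 10⁻⁴/1.1 × 10⁻⁴)·(+1.22) = 1.582 °C.
Cooling required: 6.7 − (1.582) = 5.118 °C.

5.1 °C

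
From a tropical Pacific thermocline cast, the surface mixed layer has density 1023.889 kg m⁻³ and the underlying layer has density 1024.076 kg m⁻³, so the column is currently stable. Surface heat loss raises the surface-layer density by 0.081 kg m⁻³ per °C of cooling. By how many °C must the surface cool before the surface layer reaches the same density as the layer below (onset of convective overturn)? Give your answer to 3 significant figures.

2.31 °C

Density deficit of the surface layer: 1024.076 − 1023.889 = 0.187 kg m⁻³.
Required change = 0.187 / 0.081 = 2.31 °C.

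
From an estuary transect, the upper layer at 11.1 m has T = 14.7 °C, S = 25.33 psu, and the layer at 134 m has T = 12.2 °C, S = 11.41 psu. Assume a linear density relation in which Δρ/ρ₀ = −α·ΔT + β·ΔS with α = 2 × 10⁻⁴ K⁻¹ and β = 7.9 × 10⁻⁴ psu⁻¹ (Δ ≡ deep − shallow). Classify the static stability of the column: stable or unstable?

unstable

ΔT = 12.2 − 14.7 = -2.5 K and ΔS = 11.41 − 25.33 = -13.92 psu (deep − shallow).
−αΔT = 5.00 × 10⁻⁴; βΔS = -0.0109968; sum Δρ/ρ₀ = -0.0104968.
Δρ/ρ₀ < 0, so Δρ < 0: deeper water is lighter → statically unstable; the column would overturn.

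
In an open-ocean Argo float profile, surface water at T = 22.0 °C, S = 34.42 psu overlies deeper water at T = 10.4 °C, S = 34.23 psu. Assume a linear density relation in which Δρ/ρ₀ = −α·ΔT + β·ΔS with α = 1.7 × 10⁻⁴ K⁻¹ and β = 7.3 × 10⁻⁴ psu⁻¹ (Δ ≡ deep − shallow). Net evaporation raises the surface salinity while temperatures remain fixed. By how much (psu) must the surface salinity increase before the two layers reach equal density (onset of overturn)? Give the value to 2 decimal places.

2.51 psu

Neutral buoyancy requires −α(T_deep − T_surf) + β(S_deep − S_surf′) = 0.
S_surf′ = S_deep − (α/β)·ΔT = 34.23 − (1.7 × 10⁻⁴/7.3 × 10⁻⁴)·(-11.6) = 36.9314 psu.
Increase required: 36.9314 − 34.42 = 2.5114 psu.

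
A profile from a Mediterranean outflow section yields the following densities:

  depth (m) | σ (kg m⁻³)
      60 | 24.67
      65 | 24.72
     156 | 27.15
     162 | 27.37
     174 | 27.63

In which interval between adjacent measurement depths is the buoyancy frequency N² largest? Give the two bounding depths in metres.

Compute the density gradient over each adjacent pair:
  60–65 m: Δρ/Δz = 0.05/5 = 0.010 kg m⁻⁴
  65–156 m: Δρ/Δz = 2.43/91 = 0.027 kg m⁻⁴
  156–162 m: Δρ/Δz = 0.22/6 = 0.037 kg m⁻⁴
  162–174 m: Δρ/Δz = 0.26/12 = 0.022 kg m⁻⁴
The largest gradient is in the 156–162 m interval — the pycnocline.

156–162 m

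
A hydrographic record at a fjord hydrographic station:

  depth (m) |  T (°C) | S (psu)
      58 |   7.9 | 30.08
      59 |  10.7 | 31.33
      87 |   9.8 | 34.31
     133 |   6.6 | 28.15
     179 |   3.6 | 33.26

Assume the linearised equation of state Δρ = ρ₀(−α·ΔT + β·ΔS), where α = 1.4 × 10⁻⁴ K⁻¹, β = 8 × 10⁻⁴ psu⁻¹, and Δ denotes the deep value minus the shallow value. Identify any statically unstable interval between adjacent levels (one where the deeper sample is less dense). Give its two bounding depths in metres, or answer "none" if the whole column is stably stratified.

87–133 m

Evaluate Δρ/ρ₀ = −αΔT + βΔS across each adjacent pair:
  58–59 m: −αΔT+βΔS = −(1.4 × 10⁻⁴)(+2.8)+(8 × 10⁻⁴)(+1.25) = 6.1 × 10⁻⁴ → stable
  59–87 m: −αΔT+βΔS = −(1.4 × 10⁻⁴)(-0.9)+(8 × 10⁻⁴)(+2.98) = 2.5 × 10⁻³ → stable
  87–133 m: −αΔT+βΔS = −(1.4 × 10⁻⁴)(-3.2)+(8 × 10⁻⁴)(-6.16) = -4.5 × 10⁻³ → UNSTABLE
  133–179 m: −αΔT+βΔS = −(1.4 × 10⁻⁴)(-3.0)+(8 × 10⁻⁴)(+5.11) = 4.5 × 10⁻³ → stable
The 87–133 m interval has Δρ < 0: lighter water underlies denser water.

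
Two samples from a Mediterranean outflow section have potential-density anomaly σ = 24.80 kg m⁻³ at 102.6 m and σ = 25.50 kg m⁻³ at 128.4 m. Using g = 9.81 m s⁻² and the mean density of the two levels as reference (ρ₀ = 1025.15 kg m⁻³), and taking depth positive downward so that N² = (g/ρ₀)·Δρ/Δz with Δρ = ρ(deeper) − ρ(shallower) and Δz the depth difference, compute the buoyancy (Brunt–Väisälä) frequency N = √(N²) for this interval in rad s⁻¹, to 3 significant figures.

Δρ = 1025.50 − 1024.80 = 0.70 kg m⁻³ over Δz = 128.4 − 102.6 = 25.8 m.
N² = (9.81/1025.15) × (0.70/25.8) = 2.5963 × 10⁻⁴ s⁻².
N = √(2.5963 × 10⁻⁴) = 0.016113 rad s⁻¹ ≈ 0.0161 rad s⁻¹.

0.0161 rad s⁻¹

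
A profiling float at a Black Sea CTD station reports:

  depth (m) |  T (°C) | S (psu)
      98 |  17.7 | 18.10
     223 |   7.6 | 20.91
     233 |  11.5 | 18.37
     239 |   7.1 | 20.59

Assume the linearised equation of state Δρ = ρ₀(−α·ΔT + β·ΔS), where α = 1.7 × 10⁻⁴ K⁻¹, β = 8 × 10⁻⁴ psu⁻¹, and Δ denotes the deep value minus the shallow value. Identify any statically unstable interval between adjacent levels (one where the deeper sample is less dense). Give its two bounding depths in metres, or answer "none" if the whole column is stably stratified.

223–233 m

Evaluate Δρ/ρ₀ = −αΔT + βΔS across each adjacent pair:
  98–223 m: −αΔT+βΔS = −(1.7 × 10⁻⁴)(-10.1)+(8 × 10⁻⁴)(+2.81) = 4.0 × 10⁻³ → stable
  223–233 m: −αΔT+βΔS = −(1.7 × 10⁻⁴)(+3.9)+(8 × 10⁻⁴)(-2.54) = -2.7 × 10⁻³ → UNSTABLE
  233–239 m: −αΔT+βΔS = −(1.7 × 10⁻⁴)(-4.4)+(8 × 10⁻⁴)(+2.22) = 2.5 × 10⁻³ → stable
The 223–233 m interval has Δρ < 0: lighter water underlies denser water.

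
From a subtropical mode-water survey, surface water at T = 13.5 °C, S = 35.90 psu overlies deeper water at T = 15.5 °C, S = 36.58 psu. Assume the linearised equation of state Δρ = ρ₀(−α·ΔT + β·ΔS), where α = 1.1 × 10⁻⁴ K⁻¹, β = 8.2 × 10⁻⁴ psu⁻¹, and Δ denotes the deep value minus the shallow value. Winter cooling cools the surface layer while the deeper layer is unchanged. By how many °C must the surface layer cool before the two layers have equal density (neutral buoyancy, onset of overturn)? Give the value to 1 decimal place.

Neutral buoyancy requires Δρ = 0, i.e. −α(T_deep − T_surf′) + β(S_deep − S_surf) = 0.
T_surf′ = T_deep − (β/α)·ΔS = 15.5 − (8.2 × 10⁻⁴/1.1 × 10⁻⁴)·(+0.68) = 10.431 °C.
Cooling required: 13.5 − (10.431) = 3.069 °C.

3.1 °C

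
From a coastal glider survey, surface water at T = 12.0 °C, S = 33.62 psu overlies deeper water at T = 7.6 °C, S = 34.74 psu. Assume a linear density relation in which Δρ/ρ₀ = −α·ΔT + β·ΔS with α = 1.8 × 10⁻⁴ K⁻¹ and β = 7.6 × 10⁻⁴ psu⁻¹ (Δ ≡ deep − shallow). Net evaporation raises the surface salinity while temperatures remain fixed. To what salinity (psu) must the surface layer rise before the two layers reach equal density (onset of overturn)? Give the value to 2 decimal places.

35.78 psu

Neutral buoyancy requires −α(T_deep − T_surf) + β(S_deep − S_surf′) = 0.
S_surf′ = S_deep − (α/β)·ΔT = 34.74 − (1.8 × 10⁻⁴/7.6 × 10⁻⁴)·(-4.4) = 35.7821 psu.
Increase required: 35.7821 − 33.62 = 2.1621 psu.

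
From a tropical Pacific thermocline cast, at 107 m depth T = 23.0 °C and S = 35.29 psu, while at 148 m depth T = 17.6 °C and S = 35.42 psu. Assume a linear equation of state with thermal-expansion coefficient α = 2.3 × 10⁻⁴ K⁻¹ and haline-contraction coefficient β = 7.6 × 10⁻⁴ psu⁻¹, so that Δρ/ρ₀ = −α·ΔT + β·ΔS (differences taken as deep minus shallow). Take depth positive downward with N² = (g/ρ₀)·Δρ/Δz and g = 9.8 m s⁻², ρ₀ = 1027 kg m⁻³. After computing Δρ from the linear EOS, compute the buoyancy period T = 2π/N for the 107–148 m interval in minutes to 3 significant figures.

5.85 min

ΔT = -5.4 K, ΔS = +0.13 psu (deep − shallow).
Δρ/ρ₀ = −αΔT + βΔS = 1.242 × 10⁻³ + 9.88 × 10⁻⁵ = 1.3408 × 10⁻³, so Δρ ≈ 1.377 kg m⁻³.
N² = (g/ρ₀)·Δρ/Δz = g·(Δρ/ρ₀)/Δz = 9.8 × 1.3408 × 10⁻³ / 41 = 3.2048 × 10⁻⁴ s⁻².
N = √(3.2048 × 10⁻⁴) = 0.017902 rad s⁻¹ → T = 2π/N = 350.98 s = 5.8497 min ≈ 5.85 min.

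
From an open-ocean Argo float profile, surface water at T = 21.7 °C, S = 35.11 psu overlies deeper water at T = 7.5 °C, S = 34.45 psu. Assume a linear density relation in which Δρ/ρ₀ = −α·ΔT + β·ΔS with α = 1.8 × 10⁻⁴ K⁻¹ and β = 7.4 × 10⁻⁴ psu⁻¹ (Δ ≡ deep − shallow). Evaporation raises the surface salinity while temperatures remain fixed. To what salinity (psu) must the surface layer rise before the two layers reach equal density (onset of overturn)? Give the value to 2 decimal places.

37.90 psu

Neutral buoyancy requires −α(T_deep − T_surf) + β(S_deep − S_surf′) = 0.
S_surf′ = S_deep − (α/β)·ΔT = 34.45 − (1.8 × 10⁻⁴/7.4 × 10⁻⁴)·(-14.2) = 37.9041 psu.
Increase required: 37.9041 − 35.11 = 2.7941 psu.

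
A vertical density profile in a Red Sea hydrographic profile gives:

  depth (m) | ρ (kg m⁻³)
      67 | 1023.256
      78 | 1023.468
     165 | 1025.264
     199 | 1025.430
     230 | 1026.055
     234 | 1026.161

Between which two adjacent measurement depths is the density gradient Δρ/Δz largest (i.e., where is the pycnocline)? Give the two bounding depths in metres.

Compute the density gradient over each adjacent pair:
  67–78 m: Δρ/Δz = 0.212/11 = 0.019 kg m⁻⁴
  78–165 m: Δρ/Δz = 1.796/87 = 0.021 kg m⁻⁴
  165–199 m: Δρ/Δz = 0.166/34 = 4.9 × 10⁻³ kg m⁻⁴
  199–230 m: Δρ/Δz = 0.625/31 = 0.020 kg m⁻⁴
  230–234 m: Δρ/Δz = 0.106/4 = 0.026 kg m⁻⁴
The largest gradient is in the 230–234 m interval — the pycnocline.

230–234 m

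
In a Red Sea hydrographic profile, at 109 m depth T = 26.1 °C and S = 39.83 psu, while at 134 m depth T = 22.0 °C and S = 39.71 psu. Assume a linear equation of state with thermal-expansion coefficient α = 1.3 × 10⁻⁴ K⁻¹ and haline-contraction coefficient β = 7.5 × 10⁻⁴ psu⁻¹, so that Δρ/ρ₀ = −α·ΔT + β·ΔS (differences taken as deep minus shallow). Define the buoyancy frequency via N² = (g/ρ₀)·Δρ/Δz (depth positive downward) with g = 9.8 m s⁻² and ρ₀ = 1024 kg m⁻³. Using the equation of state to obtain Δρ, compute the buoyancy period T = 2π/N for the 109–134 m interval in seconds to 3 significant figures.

477 s

ΔT = -4.1 K, ΔS = -0.12 psu (deep − shallow).
Δρ/ρ₀ = −αΔT + βΔS = 5.33 × 10⁻⁴ − 9.00 × 10⁻⁵ = 4.43 × 10⁻⁴, so Δρ ≈ 0.4536 kg m⁻³.
N² = (g/ρ₀)·Δρ/Δz = g·(Δρ/ρ₀)/Δz = 9.8 × 4.43 × 10⁻⁴ / 25 = 1.7366 × 10⁻⁴ s⁻².
N = √(1.7366 × 10⁻⁴) = 0.013178 rad s⁻¹ → T = 2π/N = 476.79 s ≈ 477 s.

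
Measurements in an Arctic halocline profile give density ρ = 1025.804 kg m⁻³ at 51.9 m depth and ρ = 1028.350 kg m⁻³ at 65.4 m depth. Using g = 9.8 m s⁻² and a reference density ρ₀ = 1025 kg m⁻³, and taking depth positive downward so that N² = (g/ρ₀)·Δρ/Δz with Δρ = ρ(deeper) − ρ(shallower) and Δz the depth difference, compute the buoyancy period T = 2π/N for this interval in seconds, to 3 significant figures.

148 s

Δρ = 1028.350 − 1025.804 = 2.546 kg m⁻³ over Δz = 65.4 − 51.9 = 13.5 m.
N² = (9.8/1025) × (2.546/13.5) = 1.8031 × 10⁻³ s⁻².
N = √(1.8031 × 10⁻³) = 0.042463 rad s⁻¹, so T = 2π/N = 147.97 s ≈ 148 s.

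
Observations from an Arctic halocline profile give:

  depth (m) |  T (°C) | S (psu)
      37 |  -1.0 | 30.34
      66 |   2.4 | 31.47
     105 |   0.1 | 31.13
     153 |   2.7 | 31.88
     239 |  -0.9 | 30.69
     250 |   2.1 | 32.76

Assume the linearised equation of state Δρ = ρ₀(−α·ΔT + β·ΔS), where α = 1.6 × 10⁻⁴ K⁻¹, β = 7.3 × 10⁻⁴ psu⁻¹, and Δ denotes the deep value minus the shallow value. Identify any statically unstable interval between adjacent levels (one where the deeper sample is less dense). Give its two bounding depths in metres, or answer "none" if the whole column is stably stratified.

Evaluate Δρ/ρ₀ = −αΔT + βΔS across each adjacent pair:
  37–66 m: −αΔT+βΔS = −(1.6 × 10⁻⁴)(+3.4)+(7.3 × 10⁻⁴)(+1.13) = 2.8 × 10⁻⁴ → stable
  66–105 m: −αΔT+βΔS = −(1.6 × 10⁻⁴)(-2.3)+(7.3 × 10⁻⁴)(-0.34) = 1.2 × 10⁻⁴ → stable
  105–153 m: −αΔT+βΔS = −(1.6 × 10⁻⁴)(+2.6)+(7.3 × 10⁻⁴)(+0.75) = 1.3 × 10⁻⁴ → stable
  153–239 m: −αΔT+βΔS = −(1.6 × 10⁻⁴)(-3.6)+(7.3 × 10⁻⁴)(-1.19) = -2.9 × 10⁻⁴ → UNSTABLE
  239–250 m: −αΔT+βΔS = −(1.6 × 10⁻⁴)(+3.0)+(7.3 × 10⁻⁴)(+2.07) = 1.0 × 10⁻³ → stable
The 153–239 m interval has Δρ < 0: lighter water underlies denser water.

153–239 m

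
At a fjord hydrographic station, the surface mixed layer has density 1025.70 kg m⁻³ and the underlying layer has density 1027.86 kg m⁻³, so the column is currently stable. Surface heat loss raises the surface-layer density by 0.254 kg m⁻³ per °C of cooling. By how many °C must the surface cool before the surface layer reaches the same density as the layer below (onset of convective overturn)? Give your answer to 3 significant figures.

8.50 °C

Density deficit of the surface layer: 1027.86 − 1025.70 = 2.16 kg m⁻³.
Required change = 2.16 / 0.254 = 8.50 °C.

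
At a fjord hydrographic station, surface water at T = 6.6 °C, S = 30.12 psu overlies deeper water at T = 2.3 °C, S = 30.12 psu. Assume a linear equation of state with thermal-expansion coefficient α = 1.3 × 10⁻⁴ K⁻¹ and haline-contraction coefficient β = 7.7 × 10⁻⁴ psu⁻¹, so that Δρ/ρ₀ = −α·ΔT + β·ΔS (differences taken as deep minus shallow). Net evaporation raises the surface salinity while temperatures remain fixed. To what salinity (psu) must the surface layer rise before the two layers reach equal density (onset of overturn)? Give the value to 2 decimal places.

30.85 psu

Neutral buoyancy requires −α(T_deep − T_surf) + β(S_deep − S_surf′) = 0.
S_surf′ = S_deep − (α/β)·ΔT = 30.12 − (1.3 × 10⁻⁴/7.7 × 10⁻⁴)·(-4.3) = 30.8460 psu.
Increase required: 30.8460 − 30.12 = 0.7260 psu.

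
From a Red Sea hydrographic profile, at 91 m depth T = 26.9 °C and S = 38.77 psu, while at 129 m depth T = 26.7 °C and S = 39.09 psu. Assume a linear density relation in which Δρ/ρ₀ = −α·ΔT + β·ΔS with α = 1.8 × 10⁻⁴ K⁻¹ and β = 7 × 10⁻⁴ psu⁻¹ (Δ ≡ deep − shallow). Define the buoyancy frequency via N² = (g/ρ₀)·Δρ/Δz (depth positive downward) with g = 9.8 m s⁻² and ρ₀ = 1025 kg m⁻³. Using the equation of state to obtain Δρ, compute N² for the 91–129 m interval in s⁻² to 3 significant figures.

6.71 × 10⁻⁵ s⁻²

ΔT = -0.2 K, ΔS = +0.32 psu (deep − shallow).
Δρ/ρ₀ = −αΔT + βΔS = 3.60 × 10⁻⁵ + 2.24 × 10⁻⁴ = 2.60 × 10⁻⁴, so Δρ ≈ 0.2665 kg m⁻³.
N² = (g/ρ₀)·Δρ/Δz = g·(Δρ/ρ₀)/Δz = 9.8 × 2.60 × 10⁻⁴ / 38 = 6.7053 × 10⁻⁵ s⁻² ≈ 6.71 × 10⁻⁵ s⁻².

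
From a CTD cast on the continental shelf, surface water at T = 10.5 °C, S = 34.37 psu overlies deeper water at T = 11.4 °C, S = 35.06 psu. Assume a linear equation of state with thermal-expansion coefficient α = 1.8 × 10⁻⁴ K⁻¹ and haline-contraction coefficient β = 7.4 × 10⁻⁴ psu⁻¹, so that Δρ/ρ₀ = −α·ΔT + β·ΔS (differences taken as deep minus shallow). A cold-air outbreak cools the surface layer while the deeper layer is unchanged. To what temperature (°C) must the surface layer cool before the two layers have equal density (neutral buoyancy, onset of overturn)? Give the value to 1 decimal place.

Neutral buoyancy requires Δρ = 0, i.e. −α(T_deep − T_surf′) + β(S_deep − S_surf) = 0.
T_surf′ = T_deep − (β/α)·ΔS = 11.4 − (7.4 × 10⁻⁴/1.8 × 10⁻⁴)·(+0.69) = 8.563 °C.
Cooling required: 10.5 − (8.563) = 1.937 °C.

8.6 °C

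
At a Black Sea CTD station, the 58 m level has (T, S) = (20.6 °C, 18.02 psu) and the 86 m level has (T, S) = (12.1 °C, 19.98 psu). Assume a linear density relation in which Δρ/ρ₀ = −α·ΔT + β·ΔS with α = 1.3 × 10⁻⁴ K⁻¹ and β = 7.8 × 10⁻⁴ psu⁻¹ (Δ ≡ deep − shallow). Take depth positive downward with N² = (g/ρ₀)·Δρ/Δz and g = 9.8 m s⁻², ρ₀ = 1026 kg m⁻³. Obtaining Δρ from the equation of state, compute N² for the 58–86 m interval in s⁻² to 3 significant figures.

ΔT = -8.5 K, ΔS = +1.96 psu (deep − shallow).
Δρ/ρ₀ = −αΔT + βΔS = 1.105 × 10⁻³ + 1.5288 × 10⁻³ = 2.6338 × 10⁻³, so Δρ ≈ 2.702 kg m⁻³.
N² = (g/ρ₀)·Δρ/Δz = g·(Δρ/ρ₀)/Δz = 9.8 × 2.6338 × 10⁻³ / 28 = 9.2183 × 10⁻⁴ s⁻² ≈ 9.22 × 10⁻⁴ s⁻².

9.22 × 10⁻⁴ s⁻²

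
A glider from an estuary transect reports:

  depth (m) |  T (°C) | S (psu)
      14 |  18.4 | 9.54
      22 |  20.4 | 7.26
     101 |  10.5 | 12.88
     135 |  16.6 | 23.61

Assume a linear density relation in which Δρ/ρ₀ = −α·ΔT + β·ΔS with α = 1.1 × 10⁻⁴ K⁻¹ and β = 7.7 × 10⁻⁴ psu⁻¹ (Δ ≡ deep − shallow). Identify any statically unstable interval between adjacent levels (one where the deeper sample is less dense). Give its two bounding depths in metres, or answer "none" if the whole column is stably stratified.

Evaluate Δρ/ρ₀ = −αΔT + βΔS across each adjacent pair:
  14–22 m: −αΔT+βΔS = −(1.1 × 10⁻⁴)(+2.0)+(7.7 × 10⁻⁴)(-2.28) = -2.0 × 10⁻³ → UNSTABLE
  22–101 m: −αΔT+βΔS = −(1.1 × 10⁻⁴)(-9.9)+(7.7 × 10⁻⁴)(+5.62) = 5.4 × 10⁻³ → stable
  101–135 m: −αΔT+βΔS = −(1.1 × 10⁻⁴)(+6.1)+(7.7 × 10⁻⁴)(+10.73) = 7.6 × 10⁻³ → stable
The 14–22 m interval has Δρ < 0: lighter water underlies denser water.

14–22 m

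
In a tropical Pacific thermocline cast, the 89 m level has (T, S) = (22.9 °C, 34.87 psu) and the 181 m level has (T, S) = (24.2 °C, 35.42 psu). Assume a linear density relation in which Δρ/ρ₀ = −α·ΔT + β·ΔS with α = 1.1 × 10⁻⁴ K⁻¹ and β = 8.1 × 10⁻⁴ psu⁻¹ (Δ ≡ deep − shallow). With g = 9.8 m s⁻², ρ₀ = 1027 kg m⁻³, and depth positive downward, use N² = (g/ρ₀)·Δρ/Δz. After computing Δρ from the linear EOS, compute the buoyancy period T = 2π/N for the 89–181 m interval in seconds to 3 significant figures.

1.11 × 10³ s

ΔT = +1.3 K, ΔS = +0.55 psu (deep − shallow).
Δρ/ρ₀ = −αΔT + βΔS = -1.43 × 10⁻⁴ + 4.455 × 10⁻⁴ = 3.025 × 10⁻⁴, so Δρ ≈ 0.3107 kg m⁻³.
N² = (g/ρ₀)·Δρ/Δz = g·(Δρ/ρ₀)/Δz = 9.8 × 3.025 × 10⁻⁴ / 92 = 3.2223 × 10⁻⁵ s⁻².
N = √(3.2223 × 10⁻⁵) = 5.6765 × 10⁻³ rad s⁻¹ → T = 2π/N = 1.1069 × 10³ s ≈ 1.11 × 10³ s.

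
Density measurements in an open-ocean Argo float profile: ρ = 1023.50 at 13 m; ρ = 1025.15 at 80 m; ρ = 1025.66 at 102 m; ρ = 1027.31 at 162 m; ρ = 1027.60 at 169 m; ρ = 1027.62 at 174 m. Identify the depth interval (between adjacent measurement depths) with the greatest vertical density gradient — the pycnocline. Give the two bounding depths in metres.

162–169 m

Compute the density gradient over each adjacent pair:
  13–80 m: Δρ/Δz = 1.65/67 = 0.025 kg m⁻⁴
  80–102 m: Δρ/Δz = 0.51/22 = 0.023 kg m⁻⁴
  102–162 m: Δρ/Δz = 1.65/60 = 0.028 kg m⁻⁴
  162–169 m: Δρ/Δz = 0.29/7 = 0.041 kg m⁻⁴
  169–174 m: Δρ/Δz = 0.02/5 = 4.0 × 10⁻³ kg m⁻⁴
The largest gradient is in the 162–169 m interval — the pycnocline.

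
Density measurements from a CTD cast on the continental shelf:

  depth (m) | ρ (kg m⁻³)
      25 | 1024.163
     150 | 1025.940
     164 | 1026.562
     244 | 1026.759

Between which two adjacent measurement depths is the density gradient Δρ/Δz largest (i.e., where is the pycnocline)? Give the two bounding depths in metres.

150–164 m

Compute the density gradient over each adjacent pair:
  25–150 m: Δρ/Δz = 1.777/125 = 0.014 kg m⁻⁴
  150–164 m: Δρ/Δz = 0.622/14 = 0.044 kg m⁻⁴
  164–244 m: Δρ/Δz = 0.197/80 = 2.5 × 10⁻³ kg m⁻⁴
The largest gradient is in the 150–164 m interval — the pycnocline.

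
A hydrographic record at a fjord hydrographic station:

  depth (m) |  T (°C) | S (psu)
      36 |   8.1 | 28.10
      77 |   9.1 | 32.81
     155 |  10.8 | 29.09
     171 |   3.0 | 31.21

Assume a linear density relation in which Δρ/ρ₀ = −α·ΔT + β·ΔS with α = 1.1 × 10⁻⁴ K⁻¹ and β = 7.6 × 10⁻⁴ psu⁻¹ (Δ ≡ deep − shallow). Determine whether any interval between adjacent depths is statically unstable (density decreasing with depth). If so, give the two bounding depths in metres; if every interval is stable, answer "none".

77–155 m

Evaluate Δρ/ρ₀ = −αΔT + βΔS across each adjacent pair:
  36–77 m: −αΔT+βΔS = −(1.1 × 10⁻⁴)(+1.0)+(7.6 × 10⁻⁴)(+4.71) = 3.5 × 10⁻³ → stable
  77–155 m: −αΔT+βΔS = −(1.1 × 10⁻⁴)(+1.7)+(7.6 × 10⁻⁴)(-3.72) = -3.0 × 10⁻³ → UNSTABLE
  155–171 m: −αΔT+βΔS = −(1.1 × 10⁻⁴)(-7.8)+(7.6 × 10⁻⁴)(+2.12) = 2.5 × 10⁻³ → stable
The 77–155 m interval has Δρ < 0: lighter water underlies denser water.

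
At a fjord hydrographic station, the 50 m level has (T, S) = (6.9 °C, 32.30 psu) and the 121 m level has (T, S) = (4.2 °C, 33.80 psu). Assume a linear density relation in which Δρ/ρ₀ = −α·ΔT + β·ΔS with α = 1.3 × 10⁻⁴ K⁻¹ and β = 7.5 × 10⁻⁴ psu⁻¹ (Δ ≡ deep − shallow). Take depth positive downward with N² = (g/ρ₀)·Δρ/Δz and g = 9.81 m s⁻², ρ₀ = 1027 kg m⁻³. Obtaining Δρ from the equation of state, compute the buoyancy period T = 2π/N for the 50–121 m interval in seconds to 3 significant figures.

440 s

ΔT = -2.7 K, ΔS = +1.50 psu (deep − shallow).
Δρ/ρ₀ = −αΔT + βΔS = 3.51 × 10⁻⁴ + 1.125 × 10⁻³ = 1.476 × 10⁻³, so Δρ ≈ 1.516 kg m⁻³.
N² = (g/ρ₀)·Δρ/Δz = g·(Δρ/ρ₀)/Δz = 9.81 × 1.476 × 10⁻³ / 71 = 2.0394 × 10⁻⁴ s⁻².
N = √(2.0394 × 10⁻⁴) = 0.014281 rad s⁻¹ → T = 2π/N = 439.97 s ≈ 440 s.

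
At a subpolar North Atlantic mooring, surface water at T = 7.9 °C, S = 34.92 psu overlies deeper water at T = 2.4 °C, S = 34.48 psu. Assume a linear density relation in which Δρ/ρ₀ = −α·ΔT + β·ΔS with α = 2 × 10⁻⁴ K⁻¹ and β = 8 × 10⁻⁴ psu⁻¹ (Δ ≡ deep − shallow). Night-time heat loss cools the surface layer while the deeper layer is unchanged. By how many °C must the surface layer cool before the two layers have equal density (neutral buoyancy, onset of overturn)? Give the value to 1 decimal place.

3.7 °C

Neutral buoyancy requires Δρ = 0, i.e. −α(T_deep − T_surf′) + β(S_deep − S_surf) = 0.
T_surf′ = T_deep − (β/α)·ΔS = 2.4 − (8 × 10⁻⁴/2 × 10⁻⁴)·(-0.44) = 4.160 °C.
Cooling required: 7.9 − (4.160) = 3.740 °C.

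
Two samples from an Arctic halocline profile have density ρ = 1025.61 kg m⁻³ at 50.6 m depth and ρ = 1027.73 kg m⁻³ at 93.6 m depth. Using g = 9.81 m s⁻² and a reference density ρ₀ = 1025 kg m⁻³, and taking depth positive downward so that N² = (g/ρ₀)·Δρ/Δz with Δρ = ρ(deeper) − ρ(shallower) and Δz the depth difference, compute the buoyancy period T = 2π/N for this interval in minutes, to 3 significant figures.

4.82 min

Δρ = 1027.73 − 1025.61 = 2.12 kg m⁻³ over Δz = 93.6 − 50.6 = 43 m.
N² = (9.81/1025) × (2.12/43) = 4.7186 × 10⁻⁴ s⁻².
N = √(4.7186 × 10⁻⁴) = 0.021722 rad s⁻¹, so T = 2π/N = 289.25 s = 4.8208 min ≈ 4.82 min.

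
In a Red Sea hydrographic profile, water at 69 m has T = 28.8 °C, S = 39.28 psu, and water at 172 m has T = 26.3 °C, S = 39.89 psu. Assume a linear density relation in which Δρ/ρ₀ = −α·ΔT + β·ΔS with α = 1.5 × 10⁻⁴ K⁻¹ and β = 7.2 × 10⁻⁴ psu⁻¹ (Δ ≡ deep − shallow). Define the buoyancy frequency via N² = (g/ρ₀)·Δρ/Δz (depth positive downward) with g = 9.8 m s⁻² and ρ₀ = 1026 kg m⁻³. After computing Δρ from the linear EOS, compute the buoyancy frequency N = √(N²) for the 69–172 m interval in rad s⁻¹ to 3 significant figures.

ΔT = -2.5 K, ΔS = +0.61 psu (deep − shallow).
Δρ/ρ₀ = −αΔT + βΔS = 3.75 × 10⁻⁴ + 4.392 × 10⁻⁴ = 8.142 × 10⁻⁴, so Δρ ≈ 0.8354 kg m⁻³.
N² = (g/ρ₀)·Δρ/Δz = g·(Δρ/ρ₀)/Δz = 9.8 × 8.142 × 10⁻⁴ / 103 = 7.7468 × 10⁻⁵ s⁻².
N = √(7.7468 × 10⁻⁵) = 8.8016 × 10⁻³ rad s⁻¹ ≈ 8.80 × 10⁻³ rad s⁻¹.

8.80 × 10⁻³ rad s⁻¹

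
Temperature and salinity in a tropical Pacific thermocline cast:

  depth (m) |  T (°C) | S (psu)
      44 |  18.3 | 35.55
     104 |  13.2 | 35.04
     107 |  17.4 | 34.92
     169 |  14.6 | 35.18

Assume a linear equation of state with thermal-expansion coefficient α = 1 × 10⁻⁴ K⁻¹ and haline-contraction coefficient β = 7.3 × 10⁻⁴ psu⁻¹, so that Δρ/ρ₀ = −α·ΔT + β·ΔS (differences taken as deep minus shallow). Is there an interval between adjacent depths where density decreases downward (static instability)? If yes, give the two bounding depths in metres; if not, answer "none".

104–107 m

Evaluate Δρ/ρ₀ = −αΔT + βΔS across each adjacent pair:
  44–104 m: −αΔT+βΔS = −(1 × 10⁻⁴)(-5.1)+(7.3 × 10⁻⁴)(-0.51) = 1.4 × 10⁻⁴ → stable
  104–107 m: −αΔT+βΔS = −(1 × 10⁻⁴)(+4.2)+(7.3 × 10⁻⁴)(-0.12) = -5.1 × 10⁻⁴ → UNSTABLE
  107–169 m: −αΔT+βΔS = −(1 × 10⁻⁴)(-2.8)+(7.3 × 10⁻⁴)(+0.26) = 4.7 × 10⁻⁴ → stable
The 104–107 m interval has Δρ < 0: lighter water underlies denser water.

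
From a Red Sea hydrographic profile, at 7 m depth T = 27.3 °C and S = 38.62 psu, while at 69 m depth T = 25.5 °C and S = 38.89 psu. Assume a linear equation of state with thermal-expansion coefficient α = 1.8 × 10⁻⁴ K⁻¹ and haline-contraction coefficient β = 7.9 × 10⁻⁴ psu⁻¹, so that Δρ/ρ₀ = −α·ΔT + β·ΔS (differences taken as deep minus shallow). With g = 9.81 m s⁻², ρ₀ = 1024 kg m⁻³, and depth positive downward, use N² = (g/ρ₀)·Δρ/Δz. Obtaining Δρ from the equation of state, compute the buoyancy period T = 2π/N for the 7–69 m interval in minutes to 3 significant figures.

11.4 min

ΔT = -1.8 K, ΔS = +0.27 psu (deep − shallow).
Δρ/ρ₀ = −αΔT + βΔS = 3.24 × 10⁻⁴ + 2.133 × 10⁻⁴ = 5.373 × 10⁻⁴, so Δρ ≈ 0.5502 kg m⁻³.
N² = (g/ρ₀)·Δρ/Δz = g·(Δρ/ρ₀)/Δz = 9.81 × 5.373 × 10⁻⁴ / 62 = 8.5015 × 10⁻⁵ s⁻².
N = √(8.5015 × 10⁻⁵) = 9.2204 × 10⁻³ rad s⁻¹ → T = 2π/N = 681.44 s = 11.357 min ≈ 11.4 min.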